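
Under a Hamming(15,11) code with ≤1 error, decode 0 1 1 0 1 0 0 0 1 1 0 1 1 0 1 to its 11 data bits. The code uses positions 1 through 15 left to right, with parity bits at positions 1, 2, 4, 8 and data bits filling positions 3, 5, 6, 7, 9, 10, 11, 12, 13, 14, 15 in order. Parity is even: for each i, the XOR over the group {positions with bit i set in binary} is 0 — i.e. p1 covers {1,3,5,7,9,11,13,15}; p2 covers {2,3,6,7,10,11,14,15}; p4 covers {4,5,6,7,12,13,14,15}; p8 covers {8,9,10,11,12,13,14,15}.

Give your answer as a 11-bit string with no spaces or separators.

s1 (pos 1,3,5,7,9,11,13,15): 0⊕1⊕1⊕0⊕1⊕0⊕1⊕1 = 1
s2 (pos 2,3,6,7,10,11,14,15): 1⊕1⊕0⊕0⊕1⊕0⊕0⊕1 = 0
s4 (pos 4,5,6,7,12,13,14,15): 0⊕1⊕0⊕0⊕1⊕1⊕0⊕1 = 0
s8 (pos 8,9,10,11,12,13,14,15): 0⊕1⊕1⊕0⊕1⊕1⊕0⊕1 = 1
Syndrome s8…s1 = 1001 → error at position 9.
Flip position 9: 011010001101101 → 011010000101101
Read data bits from positions 3,5,6,7,9,10,11,12,13,14,15: 11000101101

11000101101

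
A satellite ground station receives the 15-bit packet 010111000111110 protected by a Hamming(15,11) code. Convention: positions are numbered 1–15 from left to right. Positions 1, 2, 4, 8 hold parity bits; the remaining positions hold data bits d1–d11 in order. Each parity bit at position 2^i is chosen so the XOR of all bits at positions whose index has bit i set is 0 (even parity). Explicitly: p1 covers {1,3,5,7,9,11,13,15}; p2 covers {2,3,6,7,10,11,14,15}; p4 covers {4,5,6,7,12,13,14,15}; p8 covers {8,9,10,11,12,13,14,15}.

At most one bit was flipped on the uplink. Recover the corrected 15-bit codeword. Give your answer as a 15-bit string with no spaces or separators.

010111000101110

s1 (pos 1,3,5,7,9,11,13,15): 0⊕0⊕1⊕0⊕0⊕1⊕1⊕0 = 1
s2 (pos 2,3,6,7,10,11,14,15): 1⊕0⊕1⊕0⊕1⊕1⊕1⊕0 = 1
s4 (pos 4,5,6,7,12,13,14,15): 1⊕1⊕1⊕0⊕1⊕1⊕1⊕0 = 0
s8 (pos 8,9,10,11,12,13,14,15): 0⊕0⊕1⊕1⊕1⊕1⊕1⊕0 = 1
Syndrome s8…s1 = 1011 → error at position 11.
Flip position 11: 010111000111110 → 010111000101110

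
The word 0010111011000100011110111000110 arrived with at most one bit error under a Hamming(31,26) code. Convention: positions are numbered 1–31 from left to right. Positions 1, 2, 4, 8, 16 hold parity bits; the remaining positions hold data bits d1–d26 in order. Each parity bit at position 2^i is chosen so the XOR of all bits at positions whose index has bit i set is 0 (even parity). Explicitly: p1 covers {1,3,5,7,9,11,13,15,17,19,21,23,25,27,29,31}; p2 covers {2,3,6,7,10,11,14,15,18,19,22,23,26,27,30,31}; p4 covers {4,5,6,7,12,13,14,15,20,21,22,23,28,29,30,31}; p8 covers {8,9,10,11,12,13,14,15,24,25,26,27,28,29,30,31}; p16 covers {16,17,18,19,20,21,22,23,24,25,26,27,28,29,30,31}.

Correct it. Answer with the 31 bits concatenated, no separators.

0010111011000100011110111000111

s1 (pos 1,3,5,7,9,11,13,15,17,19,21,23,25,27,29,31): 0⊕1⊕1⊕1⊕1⊕0⊕0⊕0⊕0⊕1⊕1⊕1⊕1⊕0⊕1⊕0 = 1
s2 (pos 2,3,6,7,10,11,14,15,18,19,22,23,26,27,30,31): 0⊕1⊕1⊕1⊕1⊕0⊕1⊕0⊕1⊕1⊕0⊕1⊕0⊕0⊕1⊕0 = 1
s4 (pos 4,5,6,7,12,13,14,15,20,21,22,23,28,29,30,31): 0⊕1⊕1⊕1⊕0⊕0⊕1⊕0⊕1⊕1⊕0⊕1⊕0⊕1⊕1⊕0 = 1
s8 (pos 8,9,10,11,12,13,14,15,24,25,26,27,28,29,30,31): 0⊕1⊕1⊕0⊕0⊕0⊕1⊕0⊕1⊕1⊕0⊕0⊕0⊕1⊕1⊕0 = 1
s16 (pos 16,17,18,19,20,21,22,23,24,25,26,27,28,29,30,31): 0⊕0⊕1⊕1⊕1⊕1⊕0⊕1⊕1⊕1⊕0⊕0⊕0⊕1⊕1⊕0 = 1
Syndrome s16…s1 = 11111 → error at position 31.
Flip position 31: 0010111011000100011110111000110 → 0010111011000100011110111000111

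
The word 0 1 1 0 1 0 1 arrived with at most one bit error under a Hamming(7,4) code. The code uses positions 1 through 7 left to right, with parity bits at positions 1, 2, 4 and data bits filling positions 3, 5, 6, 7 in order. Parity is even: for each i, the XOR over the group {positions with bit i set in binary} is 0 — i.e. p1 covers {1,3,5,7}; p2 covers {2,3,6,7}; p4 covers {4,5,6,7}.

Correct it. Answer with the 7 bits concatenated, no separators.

0100101

s1 (pos 1,3,5,7): 0⊕1⊕1⊕1 = 1
s2 (pos 2,3,6,7): 1⊕1⊕0⊕1 = 1
s4 (pos 4,5,6,7): 0⊕1⊕0⊕1 = 0
Syndrome s4…s1 = 011 → error at position 3.
Flip position 3: 0110101 → 0100101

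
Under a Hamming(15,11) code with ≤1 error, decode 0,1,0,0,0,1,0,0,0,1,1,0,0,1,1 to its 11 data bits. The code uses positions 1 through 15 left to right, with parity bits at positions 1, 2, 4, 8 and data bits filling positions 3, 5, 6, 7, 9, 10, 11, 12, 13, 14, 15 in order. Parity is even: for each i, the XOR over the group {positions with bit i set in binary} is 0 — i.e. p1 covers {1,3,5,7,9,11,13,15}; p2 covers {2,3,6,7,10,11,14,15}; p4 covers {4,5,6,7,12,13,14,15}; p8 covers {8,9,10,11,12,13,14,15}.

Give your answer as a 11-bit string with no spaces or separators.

00100110011

s1 (pos 1,3,5,7,9,11,13,15): 0⊕0⊕0⊕0⊕0⊕1⊕0⊕1 = 0
s2 (pos 2,3,6,7,10,11,14,15): 1⊕0⊕1⊕0⊕1⊕1⊕1⊕1 = 0
s4 (pos 4,5,6,7,12,13,14,15): 0⊕0⊕1⊕0⊕0⊕0⊕1⊕1 = 1
s8 (pos 8,9,10,11,12,13,14,15): 0⊕0⊕1⊕1⊕0⊕0⊕1⊕1 = 0
Syndrome s8…s1 = 0100 → error at position 4.
Flip position 4: 010001000110011 → 010101000110011
Read data bits from positions 3,5,6,7,9,10,11,12,13,14,15: 00100110011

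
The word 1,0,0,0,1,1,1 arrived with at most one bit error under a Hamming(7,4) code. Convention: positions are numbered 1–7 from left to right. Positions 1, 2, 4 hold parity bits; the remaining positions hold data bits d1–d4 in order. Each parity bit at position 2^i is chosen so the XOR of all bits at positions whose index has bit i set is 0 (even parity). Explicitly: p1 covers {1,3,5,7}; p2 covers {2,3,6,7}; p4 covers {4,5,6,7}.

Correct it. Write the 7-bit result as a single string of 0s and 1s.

1000011

s1 (pos 1,3,5,7): 1⊕0⊕1⊕1 = 1
s2 (pos 2,3,6,7): 0⊕0⊕1⊕1 = 0
s4 (pos 4,5,6,7): 0⊕1⊕1⊕1 = 1
Syndrome s4…s1 = 101 → error at position 5.
Flip position 5: 1000111 → 1000011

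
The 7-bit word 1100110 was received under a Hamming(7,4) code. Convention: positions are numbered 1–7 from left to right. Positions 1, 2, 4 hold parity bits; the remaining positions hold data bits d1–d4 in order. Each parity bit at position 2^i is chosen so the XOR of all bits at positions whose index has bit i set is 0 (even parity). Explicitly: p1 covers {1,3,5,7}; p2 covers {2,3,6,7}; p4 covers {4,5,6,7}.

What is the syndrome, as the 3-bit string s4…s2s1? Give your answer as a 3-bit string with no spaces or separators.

s1 (pos 1,3,5,7): 1⊕0⊕1⊕0 = 0
s2 (pos 2,3,6,7): 1⊕0⊕1⊕0 = 0
s4 (pos 4,5,6,7): 0⊕1⊕1⊕0 = 0
Syndrome s4…s1 = 000 → no error.

000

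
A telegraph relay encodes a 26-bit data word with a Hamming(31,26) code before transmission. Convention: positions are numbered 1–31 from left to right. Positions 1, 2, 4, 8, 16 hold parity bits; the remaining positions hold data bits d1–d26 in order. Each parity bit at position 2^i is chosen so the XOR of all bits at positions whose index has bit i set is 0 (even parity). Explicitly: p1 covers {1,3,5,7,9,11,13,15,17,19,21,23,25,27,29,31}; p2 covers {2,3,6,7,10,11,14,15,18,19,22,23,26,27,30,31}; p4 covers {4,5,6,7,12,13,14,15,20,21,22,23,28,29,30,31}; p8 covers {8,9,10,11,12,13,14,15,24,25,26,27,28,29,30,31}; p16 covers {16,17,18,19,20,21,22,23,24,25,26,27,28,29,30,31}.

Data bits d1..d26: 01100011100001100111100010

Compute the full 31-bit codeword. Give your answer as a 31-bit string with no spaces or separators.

0001110100111001001100111100010

Place data at non-parity positions: p1 p2 0 p4 1 1 0 p8 0 0 1 1 1 0 0 p16 0 0 1 1 0 0 1 1 1 1 0 0 0 1 0
p1 (pos 1,3,5,7,9,11,13,15,17,19,21,23,25,27,29,31): XOR of data positions = 0⊕1⊕0⊕0⊕1⊕1⊕0⊕0⊕1⊕0⊕1⊕1⊕0⊕0⊕0 = 0
p2 (pos 2,3,6,7,10,11,14,15,18,19,22,23,26,27,30,31): XOR of data positions = 0⊕1⊕0⊕0⊕1⊕0⊕0⊕0⊕1⊕0⊕1⊕1⊕0⊕1⊕0 = 0
p4 (pos 4,5,6,7,12,13,14,15,20,21,22,23,28,29,30,31): XOR of data positions = 1⊕1⊕0⊕1⊕1⊕0⊕0⊕1⊕0⊕0⊕1⊕0⊕0⊕1⊕0 = 1
p8 (pos 8,9,10,11,12,13,14,15,24,25,26,27,28,29,30,31): XOR of data positions = 0⊕0⊕1⊕1⊕1⊕0⊕0⊕1⊕1⊕1⊕0⊕0⊕0⊕1⊕0 = 1
p16 (pos 16,17,18,19,20,21,22,23,24,25,26,27,28,29,30,31): XOR of data positions = 0⊕0⊕1⊕1⊕0⊕0⊕1⊕1⊕1⊕1⊕0⊕0⊕0⊕1⊕0 = 1
Codeword: 0001110100111001001100111100010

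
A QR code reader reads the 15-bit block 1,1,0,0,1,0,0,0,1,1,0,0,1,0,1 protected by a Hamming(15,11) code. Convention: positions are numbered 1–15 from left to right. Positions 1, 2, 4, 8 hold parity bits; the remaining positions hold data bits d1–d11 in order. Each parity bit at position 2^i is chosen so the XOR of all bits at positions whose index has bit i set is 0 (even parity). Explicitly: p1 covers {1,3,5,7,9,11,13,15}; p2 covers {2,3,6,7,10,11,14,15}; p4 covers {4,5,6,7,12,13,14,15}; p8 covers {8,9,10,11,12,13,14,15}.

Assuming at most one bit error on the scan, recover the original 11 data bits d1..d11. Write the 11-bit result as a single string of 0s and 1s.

s1 (pos 1,3,5,7,9,11,13,15): 1⊕0⊕1⊕0⊕1⊕0⊕1⊕1 = 1
s2 (pos 2,3,6,7,10,11,14,15): 1⊕0⊕0⊕0⊕1⊕0⊕0⊕1 = 1
s4 (pos 4,5,6,7,12,13,14,15): 0⊕1⊕0⊕0⊕0⊕1⊕0⊕1 = 1
s8 (pos 8,9,10,11,12,13,14,15): 0⊕1⊕1⊕0⊕0⊕1⊕0⊕1 = 0
Syndrome s8…s1 = 0111 → error at position 7.
Flip position 7: 110010001100101 → 110010101100101
Read data bits from positions 3,5,6,7,9,10,11,12,13,14,15: 01011100101

01011100101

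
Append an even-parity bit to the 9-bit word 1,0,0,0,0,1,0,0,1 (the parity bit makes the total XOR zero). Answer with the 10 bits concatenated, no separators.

XOR of the 9 data bits: 1⊕0⊕0⊕0⊕0⊕1⊕0⊕0⊕1 = 1
Parity bit = 1 (so all 10 bits XOR to 0).

1000010011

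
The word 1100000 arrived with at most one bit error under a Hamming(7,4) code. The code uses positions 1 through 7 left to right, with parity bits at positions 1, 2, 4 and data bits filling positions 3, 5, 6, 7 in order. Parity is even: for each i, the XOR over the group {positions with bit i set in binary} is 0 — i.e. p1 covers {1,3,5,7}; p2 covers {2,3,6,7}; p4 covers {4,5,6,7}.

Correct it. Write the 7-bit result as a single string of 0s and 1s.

1110000

s1 (pos 1,3,5,7): 1⊕0⊕0⊕0 = 1
s2 (pos 2,3,6,7): 1⊕0⊕0⊕0 = 1
s4 (pos 4,5,6,7): 0⊕0⊕0⊕0 = 0
Syndrome s4…s1 = 011 → error at position 3.
Flip position 3: 1100000 → 1110000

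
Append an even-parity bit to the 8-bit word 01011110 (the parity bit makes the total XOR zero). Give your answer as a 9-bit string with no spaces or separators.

010111101

XOR of the 8 data bits: 0⊕1⊕0⊕1⊕1⊕1⊕1⊕0 = 1
Parity bit = 1 (so all 9 bits XOR to 0).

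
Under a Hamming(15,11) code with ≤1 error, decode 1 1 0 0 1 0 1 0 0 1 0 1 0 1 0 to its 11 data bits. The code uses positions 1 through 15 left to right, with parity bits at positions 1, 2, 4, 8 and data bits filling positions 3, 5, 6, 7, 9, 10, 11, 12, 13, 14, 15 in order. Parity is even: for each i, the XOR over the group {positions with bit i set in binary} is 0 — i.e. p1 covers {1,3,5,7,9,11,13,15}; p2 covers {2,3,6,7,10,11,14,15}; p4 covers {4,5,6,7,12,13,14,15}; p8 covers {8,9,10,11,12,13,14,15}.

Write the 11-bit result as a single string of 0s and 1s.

01011101010

s1 (pos 1,3,5,7,9,11,13,15): 1⊕0⊕1⊕1⊕0⊕0⊕0⊕0 = 1
s2 (pos 2,3,6,7,10,11,14,15): 1⊕0⊕0⊕1⊕1⊕0⊕1⊕0 = 0
s4 (pos 4,5,6,7,12,13,14,15): 0⊕1⊕0⊕1⊕1⊕0⊕1⊕0 = 0
s8 (pos 8,9,10,11,12,13,14,15): 0⊕0⊕1⊕0⊕1⊕0⊕1⊕0 = 1
Syndrome s8…s1 = 1001 → error at position 9.
Flip position 9: 110010100101010 → 110010101101010
Read data bits from positions 3,5,6,7,9,10,11,12,13,14,15: 01011101010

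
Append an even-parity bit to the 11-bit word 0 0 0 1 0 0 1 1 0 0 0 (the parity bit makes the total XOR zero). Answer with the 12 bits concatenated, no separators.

000100110001

XOR of the 11 data bits: 0⊕0⊕0⊕1⊕0⊕0⊕1⊕1⊕0⊕0⊕0 = 1
Parity bit = 1 (so all 12 bits XOR to 0).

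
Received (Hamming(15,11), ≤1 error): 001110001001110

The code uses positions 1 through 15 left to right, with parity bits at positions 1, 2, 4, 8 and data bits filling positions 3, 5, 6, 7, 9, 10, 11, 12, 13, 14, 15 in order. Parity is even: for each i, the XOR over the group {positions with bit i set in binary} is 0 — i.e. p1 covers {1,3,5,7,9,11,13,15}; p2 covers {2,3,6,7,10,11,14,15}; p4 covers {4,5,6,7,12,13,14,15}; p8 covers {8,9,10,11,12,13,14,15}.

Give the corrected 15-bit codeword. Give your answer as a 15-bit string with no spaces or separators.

s1 (pos 1,3,5,7,9,11,13,15): 0⊕1⊕1⊕0⊕1⊕0⊕1⊕0 = 0
s2 (pos 2,3,6,7,10,11,14,15): 0⊕1⊕0⊕0⊕0⊕0⊕1⊕0 = 0
s4 (pos 4,5,6,7,12,13,14,15): 1⊕1⊕0⊕0⊕1⊕1⊕1⊕0 = 1
s8 (pos 8,9,10,11,12,13,14,15): 0⊕1⊕0⊕0⊕1⊕1⊕1⊕0 = 0
Syndrome s8…s1 = 0100 → error at position 4.
Flip position 4: 001110001001110 → 001010001001110

001010001001110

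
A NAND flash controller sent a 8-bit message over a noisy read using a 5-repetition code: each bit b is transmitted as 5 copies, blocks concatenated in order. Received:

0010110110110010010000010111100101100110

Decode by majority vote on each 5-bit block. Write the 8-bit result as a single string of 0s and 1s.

01100110

Block 1 (00101): 2 ones → 0
Block 2 (10110): 3 ones → 1
Block 3 (11001): 3 ones → 1
Block 4 (00100): 1 one → 0
Block 5 (00010): 1 one → 0
Block 6 (11110): 4 ones → 1
Block 7 (01011): 3 ones → 1
Block 8 (00110): 2 ones → 0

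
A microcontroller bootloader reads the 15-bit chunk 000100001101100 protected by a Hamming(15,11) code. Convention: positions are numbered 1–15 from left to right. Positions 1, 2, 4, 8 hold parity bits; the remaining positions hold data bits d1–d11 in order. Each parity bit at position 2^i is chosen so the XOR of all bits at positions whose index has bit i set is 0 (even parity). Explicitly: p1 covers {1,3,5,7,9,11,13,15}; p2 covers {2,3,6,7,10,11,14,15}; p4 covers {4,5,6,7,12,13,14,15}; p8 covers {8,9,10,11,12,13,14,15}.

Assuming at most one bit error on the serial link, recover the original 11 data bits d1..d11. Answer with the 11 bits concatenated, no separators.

s1 (pos 1,3,5,7,9,11,13,15): 0⊕0⊕0⊕0⊕1⊕0⊕1⊕0 = 0
s2 (pos 2,3,6,7,10,11,14,15): 0⊕0⊕0⊕0⊕1⊕0⊕0⊕0 = 1
s4 (pos 4,5,6,7,12,13,14,15): 1⊕0⊕0⊕0⊕1⊕1⊕0⊕0 = 1
s8 (pos 8,9,10,11,12,13,14,15): 0⊕1⊕1⊕0⊕1⊕1⊕0⊕0 = 0
Syndrome s8…s1 = 0110 → error at position 6.
Flip position 6: 000100001101100 → 000101001101100
Read data bits from positions 3,5,6,7,9,10,11,12,13,14,15: 00101101100

00101101100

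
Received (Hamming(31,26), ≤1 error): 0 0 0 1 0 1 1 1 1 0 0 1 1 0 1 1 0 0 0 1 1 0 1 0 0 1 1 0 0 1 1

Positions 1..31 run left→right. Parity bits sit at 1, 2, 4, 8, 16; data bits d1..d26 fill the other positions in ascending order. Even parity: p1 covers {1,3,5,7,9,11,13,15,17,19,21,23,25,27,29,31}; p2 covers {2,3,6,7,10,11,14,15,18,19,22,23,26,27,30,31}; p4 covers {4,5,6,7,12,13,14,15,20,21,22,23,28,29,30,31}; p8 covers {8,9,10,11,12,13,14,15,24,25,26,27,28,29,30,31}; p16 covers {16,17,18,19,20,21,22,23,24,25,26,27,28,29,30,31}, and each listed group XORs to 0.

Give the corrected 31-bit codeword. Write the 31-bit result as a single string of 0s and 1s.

0001011110001011000110100110011

s1 (pos 1,3,5,7,9,11,13,15,17,19,21,23,25,27,29,31): 0⊕0⊕0⊕1⊕1⊕0⊕1⊕1⊕0⊕0⊕1⊕1⊕0⊕1⊕0⊕1 = 0
s2 (pos 2,3,6,7,10,11,14,15,18,19,22,23,26,27,30,31): 0⊕0⊕1⊕1⊕0⊕0⊕0⊕1⊕0⊕0⊕0⊕1⊕1⊕1⊕1⊕1 = 0
s4 (pos 4,5,6,7,12,13,14,15,20,21,22,23,28,29,30,31): 1⊕0⊕1⊕1⊕1⊕1⊕0⊕1⊕1⊕1⊕0⊕1⊕0⊕0⊕1⊕1 = 1
s8 (pos 8,9,10,11,12,13,14,15,24,25,26,27,28,29,30,31): 1⊕1⊕0⊕0⊕1⊕1⊕0⊕1⊕0⊕0⊕1⊕1⊕0⊕0⊕1⊕1 = 1
s16 (pos 16,17,18,19,20,21,22,23,24,25,26,27,28,29,30,31): 1⊕0⊕0⊕0⊕1⊕1⊕0⊕1⊕0⊕0⊕1⊕1⊕0⊕0⊕1⊕1 = 0
Syndrome s16…s1 = 01100 → error at position 12.
Flip position 12: 0001011110011011000110100110011 → 0001011110001011000110100110011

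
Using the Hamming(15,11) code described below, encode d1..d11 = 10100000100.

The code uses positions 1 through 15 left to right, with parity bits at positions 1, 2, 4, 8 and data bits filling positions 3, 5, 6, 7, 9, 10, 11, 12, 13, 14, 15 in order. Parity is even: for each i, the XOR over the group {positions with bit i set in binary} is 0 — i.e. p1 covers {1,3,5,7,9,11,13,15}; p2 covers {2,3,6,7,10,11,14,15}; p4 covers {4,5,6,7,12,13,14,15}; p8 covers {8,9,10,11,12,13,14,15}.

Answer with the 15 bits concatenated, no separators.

Place data at non-parity positions: p1 p2 1 p4 0 1 0 p8 0 0 0 0 1 0 0
p1 (pos 1,3,5,7,9,11,13,15): XOR of data positions = 1⊕0⊕0⊕0⊕0⊕1⊕0 = 0
p2 (pos 2,3,6,7,10,11,14,15): XOR of data positions = 1⊕1⊕0⊕0⊕0⊕0⊕0 = 0
p4 (pos 4,5,6,7,12,13,14,15): XOR of data positions = 0⊕1⊕0⊕0⊕1⊕0⊕0 = 0
p8 (pos 8,9,10,11,12,13,14,15): XOR of data positions = 0⊕0⊕0⊕0⊕1⊕0⊕0 = 1
Codeword: 001001010000100

001001010000100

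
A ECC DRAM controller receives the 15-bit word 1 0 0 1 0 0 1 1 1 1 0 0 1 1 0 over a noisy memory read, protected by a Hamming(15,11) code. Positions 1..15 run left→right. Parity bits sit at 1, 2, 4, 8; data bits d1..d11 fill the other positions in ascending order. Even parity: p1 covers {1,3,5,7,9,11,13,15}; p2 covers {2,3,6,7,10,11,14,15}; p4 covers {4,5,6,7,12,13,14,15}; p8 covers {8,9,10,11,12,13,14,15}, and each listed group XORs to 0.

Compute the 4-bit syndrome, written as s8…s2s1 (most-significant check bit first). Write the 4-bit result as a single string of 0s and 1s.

s1 (pos 1,3,5,7,9,11,13,15): 1⊕0⊕0⊕1⊕1⊕0⊕1⊕0 = 0
s2 (pos 2,3,6,7,10,11,14,15): 0⊕0⊕0⊕1⊕1⊕0⊕1⊕0 = 1
s4 (pos 4,5,6,7,12,13,14,15): 1⊕0⊕0⊕1⊕0⊕1⊕1⊕0 = 0
s8 (pos 8,9,10,11,12,13,14,15): 1⊕1⊕1⊕0⊕0⊕1⊕1⊕0 = 1
Syndrome s8…s1 = 1010 → error at position 10.

1010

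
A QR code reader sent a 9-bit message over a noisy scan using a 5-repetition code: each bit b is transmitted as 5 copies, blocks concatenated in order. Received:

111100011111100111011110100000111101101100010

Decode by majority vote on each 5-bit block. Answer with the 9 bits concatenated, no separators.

Block 1 (11110): 4 ones → 1
Block 2 (00111): 3 ones → 1
Block 3 (11100): 3 ones → 1
Block 4 (11101): 4 ones → 1
Block 5 (11101): 4 ones → 1
Block 6 (00000): 0 ones → 0
Block 7 (11110): 4 ones → 1
Block 8 (11011): 4 ones → 1
Block 9 (00010): 1 one → 0

111110110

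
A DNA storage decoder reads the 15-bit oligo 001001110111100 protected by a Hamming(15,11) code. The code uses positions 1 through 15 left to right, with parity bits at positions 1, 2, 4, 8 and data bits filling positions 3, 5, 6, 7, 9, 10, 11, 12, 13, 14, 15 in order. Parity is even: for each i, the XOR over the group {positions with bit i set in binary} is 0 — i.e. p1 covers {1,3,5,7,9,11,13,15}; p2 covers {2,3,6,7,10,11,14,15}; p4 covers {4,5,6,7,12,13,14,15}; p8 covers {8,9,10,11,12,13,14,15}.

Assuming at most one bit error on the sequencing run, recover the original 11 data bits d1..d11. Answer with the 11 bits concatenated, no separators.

10110011100

s1 (pos 1,3,5,7,9,11,13,15): 0⊕1⊕0⊕1⊕0⊕1⊕1⊕0 = 0
s2 (pos 2,3,6,7,10,11,14,15): 0⊕1⊕1⊕1⊕1⊕1⊕0⊕0 = 1
s4 (pos 4,5,6,7,12,13,14,15): 0⊕0⊕1⊕1⊕1⊕1⊕0⊕0 = 0
s8 (pos 8,9,10,11,12,13,14,15): 1⊕0⊕1⊕1⊕1⊕1⊕0⊕0 = 1
Syndrome s8…s1 = 1010 → error at position 10.
Flip position 10: 001001110111100 → 001001110011100
Read data bits from positions 3,5,6,7,9,10,11,12,13,14,15: 10110011100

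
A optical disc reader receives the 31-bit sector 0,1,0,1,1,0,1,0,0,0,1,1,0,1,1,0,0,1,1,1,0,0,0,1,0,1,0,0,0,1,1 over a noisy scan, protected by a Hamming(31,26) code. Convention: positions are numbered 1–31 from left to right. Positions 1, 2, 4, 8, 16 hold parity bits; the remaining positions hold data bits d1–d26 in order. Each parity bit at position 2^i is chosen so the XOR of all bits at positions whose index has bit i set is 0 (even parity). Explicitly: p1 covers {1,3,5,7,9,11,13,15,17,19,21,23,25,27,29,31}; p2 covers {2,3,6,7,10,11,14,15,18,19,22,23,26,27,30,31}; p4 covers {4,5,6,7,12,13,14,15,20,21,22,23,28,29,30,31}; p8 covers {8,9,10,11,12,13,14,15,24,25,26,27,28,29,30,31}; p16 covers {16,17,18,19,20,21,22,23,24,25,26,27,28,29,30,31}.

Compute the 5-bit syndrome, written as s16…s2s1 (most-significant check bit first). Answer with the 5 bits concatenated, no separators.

10100

s1 (pos 1,3,5,7,9,11,13,15,17,19,21,23,25,27,29,31): 0⊕0⊕1⊕1⊕0⊕1⊕0⊕1⊕0⊕1⊕0⊕0⊕0⊕0⊕0⊕1 = 0
s2 (pos 2,3,6,7,10,11,14,15,18,19,22,23,26,27,30,31): 1⊕0⊕0⊕1⊕0⊕1⊕1⊕1⊕1⊕1⊕0⊕0⊕1⊕0⊕1⊕1 = 0
s4 (pos 4,5,6,7,12,13,14,15,20,21,22,23,28,29,30,31): 1⊕1⊕0⊕1⊕1⊕0⊕1⊕1⊕1⊕0⊕0⊕0⊕0⊕0⊕1⊕1 = 1
s8 (pos 8,9,10,11,12,13,14,15,24,25,26,27,28,29,30,31): 0⊕0⊕0⊕1⊕1⊕0⊕1⊕1⊕1⊕0⊕1⊕0⊕0⊕0⊕1⊕1 = 0
s16 (pos 16,17,18,19,20,21,22,23,24,25,26,27,28,29,30,31): 0⊕0⊕1⊕1⊕1⊕0⊕0⊕0⊕1⊕0⊕1⊕0⊕0⊕0⊕1⊕1 = 1
Syndrome s16…s1 = 10100 → error at position 20.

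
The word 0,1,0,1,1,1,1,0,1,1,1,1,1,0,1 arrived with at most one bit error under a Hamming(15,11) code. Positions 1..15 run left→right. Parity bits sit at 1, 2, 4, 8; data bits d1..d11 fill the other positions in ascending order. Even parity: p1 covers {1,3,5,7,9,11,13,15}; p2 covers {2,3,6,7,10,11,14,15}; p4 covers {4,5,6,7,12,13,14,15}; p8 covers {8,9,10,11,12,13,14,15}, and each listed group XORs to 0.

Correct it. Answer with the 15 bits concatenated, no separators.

s1 (pos 1,3,5,7,9,11,13,15): 0⊕0⊕1⊕1⊕1⊕1⊕1⊕1 = 0
s2 (pos 2,3,6,7,10,11,14,15): 1⊕0⊕1⊕1⊕1⊕1⊕0⊕1 = 0
s4 (pos 4,5,6,7,12,13,14,15): 1⊕1⊕1⊕1⊕1⊕1⊕0⊕1 = 1
s8 (pos 8,9,10,11,12,13,14,15): 0⊕1⊕1⊕1⊕1⊕1⊕0⊕1 = 0
Syndrome s8…s1 = 0100 → error at position 4.
Flip position 4: 010111101111101 → 010011101111101

010011101111101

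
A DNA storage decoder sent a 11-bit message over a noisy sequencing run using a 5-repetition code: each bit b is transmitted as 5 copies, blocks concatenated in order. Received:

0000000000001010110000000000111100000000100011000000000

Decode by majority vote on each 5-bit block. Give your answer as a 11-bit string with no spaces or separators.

Block 1 (00000): 0 ones → 0
Block 2 (00000): 0 ones → 0
Block 3 (00101): 2 ones → 0
Block 4 (01100): 2 ones → 0
Block 5 (00000): 0 ones → 0
Block 6 (00011): 2 ones → 0
Block 7 (11000): 2 ones → 0
Block 8 (00000): 0 ones → 0
Block 9 (10001): 2 ones → 0
Block 10 (10000): 1 one → 0
Block 11 (00000): 0 ones → 0

00000000000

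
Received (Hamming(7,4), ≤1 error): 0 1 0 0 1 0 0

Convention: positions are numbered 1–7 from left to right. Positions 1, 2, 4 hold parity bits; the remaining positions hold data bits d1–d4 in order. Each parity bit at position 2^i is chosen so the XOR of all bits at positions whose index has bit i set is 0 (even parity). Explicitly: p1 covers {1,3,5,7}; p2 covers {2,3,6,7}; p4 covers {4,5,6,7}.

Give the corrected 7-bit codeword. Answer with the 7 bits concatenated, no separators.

s1 (pos 1,3,5,7): 0⊕0⊕1⊕0 = 1
s2 (pos 2,3,6,7): 1⊕0⊕0⊕0 = 1
s4 (pos 4,5,6,7): 0⊕1⊕0⊕0 = 1
Syndrome s4…s1 = 111 → error at position 7.
Flip position 7: 0100100 → 0100101

0100101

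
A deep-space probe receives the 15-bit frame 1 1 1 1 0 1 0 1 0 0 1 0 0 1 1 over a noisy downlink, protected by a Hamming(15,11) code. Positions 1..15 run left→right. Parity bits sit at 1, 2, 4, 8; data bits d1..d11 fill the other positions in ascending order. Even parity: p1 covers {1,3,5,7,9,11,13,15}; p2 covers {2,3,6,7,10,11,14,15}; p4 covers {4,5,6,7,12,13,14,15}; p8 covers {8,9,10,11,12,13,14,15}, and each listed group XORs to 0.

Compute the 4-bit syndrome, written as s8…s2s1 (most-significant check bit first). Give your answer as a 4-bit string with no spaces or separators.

s1 (pos 1,3,5,7,9,11,13,15): 1⊕1⊕0⊕0⊕0⊕1⊕0⊕1 = 0
s2 (pos 2,3,6,7,10,11,14,15): 1⊕1⊕1⊕0⊕0⊕1⊕1⊕1 = 0
s4 (pos 4,5,6,7,12,13,14,15): 1⊕0⊕1⊕0⊕0⊕0⊕1⊕1 = 0
s8 (pos 8,9,10,11,12,13,14,15): 1⊕0⊕0⊕1⊕0⊕0⊕1⊕1 = 0
Syndrome s8…s1 = 0000 → no error.

0000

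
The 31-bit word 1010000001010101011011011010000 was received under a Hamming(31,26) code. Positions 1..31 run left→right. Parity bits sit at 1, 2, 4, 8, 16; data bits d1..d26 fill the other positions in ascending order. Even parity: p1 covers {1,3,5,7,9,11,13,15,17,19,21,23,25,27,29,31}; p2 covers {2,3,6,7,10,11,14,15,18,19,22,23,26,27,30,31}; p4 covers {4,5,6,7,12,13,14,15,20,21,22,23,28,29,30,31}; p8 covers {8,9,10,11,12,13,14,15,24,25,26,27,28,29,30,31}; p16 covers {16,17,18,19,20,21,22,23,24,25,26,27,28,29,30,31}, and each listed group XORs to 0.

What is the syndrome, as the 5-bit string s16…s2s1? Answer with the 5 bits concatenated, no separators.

s1 (pos 1,3,5,7,9,11,13,15,17,19,21,23,25,27,29,31): 1⊕1⊕0⊕0⊕0⊕0⊕0⊕0⊕0⊕1⊕1⊕0⊕1⊕1⊕0⊕0 = 0
s2 (pos 2,3,6,7,10,11,14,15,18,19,22,23,26,27,30,31): 0⊕1⊕0⊕0⊕1⊕0⊕1⊕0⊕1⊕1⊕1⊕0⊕0⊕1⊕0⊕0 = 1
s4 (pos 4,5,6,7,12,13,14,15,20,21,22,23,28,29,30,31): 0⊕0⊕0⊕0⊕1⊕0⊕1⊕0⊕0⊕1⊕1⊕0⊕0⊕0⊕0⊕0 = 0
s8 (pos 8,9,10,11,12,13,14,15,24,25,26,27,28,29,30,31): 0⊕0⊕1⊕0⊕1⊕0⊕1⊕0⊕1⊕1⊕0⊕1⊕0⊕0⊕0⊕0 = 0
s16 (pos 16,17,18,19,20,21,22,23,24,25,26,27,28,29,30,31): 1⊕0⊕1⊕1⊕0⊕1⊕1⊕0⊕1⊕1⊕0⊕1⊕0⊕0⊕0⊕0 = 0
Syndrome s16…s1 = 00010 → error at position 2.

00010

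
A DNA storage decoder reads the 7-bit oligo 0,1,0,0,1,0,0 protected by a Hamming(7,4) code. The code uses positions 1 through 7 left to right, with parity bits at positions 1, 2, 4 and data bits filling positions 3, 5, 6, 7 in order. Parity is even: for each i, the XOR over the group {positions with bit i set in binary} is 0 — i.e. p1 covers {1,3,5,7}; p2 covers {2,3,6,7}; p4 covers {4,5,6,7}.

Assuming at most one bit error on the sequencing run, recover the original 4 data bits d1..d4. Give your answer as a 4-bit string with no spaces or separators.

0101

s1 (pos 1,3,5,7): 0⊕0⊕1⊕0 = 1
s2 (pos 2,3,6,7): 1⊕0⊕0⊕0 = 1
s4 (pos 4,5,6,7): 0⊕1⊕0⊕0 = 1
Syndrome s4…s1 = 111 → error at position 7.
Flip position 7: 0100100 → 0100101
Read data bits from positions 3,5,6,7: 0101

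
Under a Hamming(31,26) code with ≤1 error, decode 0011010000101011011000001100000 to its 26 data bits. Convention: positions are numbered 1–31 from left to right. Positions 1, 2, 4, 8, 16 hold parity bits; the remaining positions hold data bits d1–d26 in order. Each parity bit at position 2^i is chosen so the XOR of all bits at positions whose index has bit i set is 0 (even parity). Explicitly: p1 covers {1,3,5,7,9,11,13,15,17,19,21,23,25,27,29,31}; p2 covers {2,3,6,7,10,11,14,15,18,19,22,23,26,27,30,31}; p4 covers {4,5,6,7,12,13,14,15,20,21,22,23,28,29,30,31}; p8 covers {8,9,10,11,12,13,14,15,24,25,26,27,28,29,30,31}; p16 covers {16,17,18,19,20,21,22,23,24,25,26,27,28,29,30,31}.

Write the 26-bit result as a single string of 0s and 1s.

s1 (pos 1,3,5,7,9,11,13,15,17,19,21,23,25,27,29,31): 0⊕1⊕0⊕0⊕0⊕1⊕1⊕1⊕0⊕1⊕0⊕0⊕1⊕0⊕0⊕0 = 0
s2 (pos 2,3,6,7,10,11,14,15,18,19,22,23,26,27,30,31): 0⊕1⊕1⊕0⊕0⊕1⊕0⊕1⊕1⊕1⊕0⊕0⊕1⊕0⊕0⊕0 = 1
s4 (pos 4,5,6,7,12,13,14,15,20,21,22,23,28,29,30,31): 1⊕0⊕1⊕0⊕0⊕1⊕0⊕1⊕0⊕0⊕0⊕0⊕0⊕0⊕0⊕0 = 0
s8 (pos 8,9,10,11,12,13,14,15,24,25,26,27,28,29,30,31): 0⊕0⊕0⊕1⊕0⊕1⊕0⊕1⊕0⊕1⊕1⊕0⊕0⊕0⊕0⊕0 = 1
s16 (pos 16,17,18,19,20,21,22,23,24,25,26,27,28,29,30,31): 1⊕0⊕1⊕1⊕0⊕0⊕0⊕0⊕0⊕1⊕1⊕0⊕0⊕0⊕0⊕0 = 1
Syndrome s16…s1 = 11010 → error at position 26.
Flip position 26: 0011010000101011011000001100000 → 0011010000101011011000001000000
Read data bits from positions 3,5,6,7,9,10,11,12,13,14,15,17,18,19,20,21,22,23,24,25,26,27,28,29,30,31: 10100010101011000001000000

10100010101011000001000000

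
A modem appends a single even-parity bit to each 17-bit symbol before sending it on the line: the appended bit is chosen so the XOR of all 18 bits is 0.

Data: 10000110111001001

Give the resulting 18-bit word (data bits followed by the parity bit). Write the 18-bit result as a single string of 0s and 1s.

100001101110010010

XOR of the 17 data bits: 1⊕0⊕0⊕0⊕0⊕1⊕1⊕0⊕1⊕1⊕1⊕0⊕0⊕1⊕0⊕0⊕1 = 0
Parity bit = 0 (so all 18 bits XOR to 0).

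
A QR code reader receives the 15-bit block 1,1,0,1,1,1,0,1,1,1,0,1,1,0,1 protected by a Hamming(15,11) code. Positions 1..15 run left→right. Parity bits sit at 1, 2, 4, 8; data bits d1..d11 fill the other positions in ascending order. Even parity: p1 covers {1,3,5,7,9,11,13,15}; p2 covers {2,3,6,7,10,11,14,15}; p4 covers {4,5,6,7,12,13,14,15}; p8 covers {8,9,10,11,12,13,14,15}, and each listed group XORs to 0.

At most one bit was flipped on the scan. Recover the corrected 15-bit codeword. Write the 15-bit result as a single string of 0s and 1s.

010111011101101

s1 (pos 1,3,5,7,9,11,13,15): 1⊕0⊕1⊕0⊕1⊕0⊕1⊕1 = 1
s2 (pos 2,3,6,7,10,11,14,15): 1⊕0⊕1⊕0⊕1⊕0⊕0⊕1 = 0
s4 (pos 4,5,6,7,12,13,14,15): 1⊕1⊕1⊕0⊕1⊕1⊕0⊕1 = 0
s8 (pos 8,9,10,11,12,13,14,15): 1⊕1⊕1⊕0⊕1⊕1⊕0⊕1 = 0
Syndrome s8…s1 = 0001 → error at position 1.
Flip position 1: 110111011101101 → 010111011101101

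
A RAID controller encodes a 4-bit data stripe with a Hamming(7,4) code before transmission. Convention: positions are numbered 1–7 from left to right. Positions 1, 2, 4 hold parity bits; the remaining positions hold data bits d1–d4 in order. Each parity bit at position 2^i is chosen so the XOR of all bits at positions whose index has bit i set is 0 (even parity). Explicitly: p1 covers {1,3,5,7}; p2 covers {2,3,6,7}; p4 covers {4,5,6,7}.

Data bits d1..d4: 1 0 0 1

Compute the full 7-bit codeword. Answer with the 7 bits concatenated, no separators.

0011001

Place data at non-parity positions: p1 p2 1 p4 0 0 1
p1 (pos 1,3,5,7): XOR of data positions = 1⊕0⊕1 = 0
p2 (pos 2,3,6,7): XOR of data positions = 1⊕0⊕1 = 0
p4 (pos 4,5,6,7): XOR of data positions = 0⊕0⊕1 = 1
Codeword: 0011001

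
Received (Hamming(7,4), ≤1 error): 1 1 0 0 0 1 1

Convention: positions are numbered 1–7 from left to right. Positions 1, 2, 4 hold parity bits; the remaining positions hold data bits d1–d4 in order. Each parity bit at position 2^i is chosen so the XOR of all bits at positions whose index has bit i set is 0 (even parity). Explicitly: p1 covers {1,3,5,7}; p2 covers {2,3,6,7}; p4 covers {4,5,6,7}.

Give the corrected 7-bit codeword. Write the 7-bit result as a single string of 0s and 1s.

1000011

s1 (pos 1,3,5,7): 1⊕0⊕0⊕1 = 0
s2 (pos 2,3,6,7): 1⊕0⊕1⊕1 = 1
s4 (pos 4,5,6,7): 0⊕0⊕1⊕1 = 0
Syndrome s4…s1 = 010 → error at position 2.
Flip position 2: 1100011 → 1000011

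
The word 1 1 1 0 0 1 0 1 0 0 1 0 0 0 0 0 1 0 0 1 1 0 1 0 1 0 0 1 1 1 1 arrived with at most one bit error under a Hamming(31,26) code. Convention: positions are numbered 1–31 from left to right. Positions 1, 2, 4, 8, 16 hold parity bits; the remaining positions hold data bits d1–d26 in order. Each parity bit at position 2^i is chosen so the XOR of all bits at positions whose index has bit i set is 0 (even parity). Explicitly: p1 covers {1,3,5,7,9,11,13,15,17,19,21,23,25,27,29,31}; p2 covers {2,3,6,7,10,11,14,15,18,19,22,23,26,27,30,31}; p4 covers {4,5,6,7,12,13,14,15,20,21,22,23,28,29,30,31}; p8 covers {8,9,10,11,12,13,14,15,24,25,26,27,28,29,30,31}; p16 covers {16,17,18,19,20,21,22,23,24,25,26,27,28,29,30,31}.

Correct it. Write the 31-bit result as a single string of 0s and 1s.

1110010100100000100110101011111

s1 (pos 1,3,5,7,9,11,13,15,17,19,21,23,25,27,29,31): 1⊕1⊕0⊕0⊕0⊕1⊕0⊕0⊕1⊕0⊕1⊕1⊕1⊕0⊕1⊕1 = 1
s2 (pos 2,3,6,7,10,11,14,15,18,19,22,23,26,27,30,31): 1⊕1⊕1⊕0⊕0⊕1⊕0⊕0⊕0⊕0⊕0⊕1⊕0⊕0⊕1⊕1 = 1
s4 (pos 4,5,6,7,12,13,14,15,20,21,22,23,28,29,30,31): 0⊕0⊕1⊕0⊕0⊕0⊕0⊕0⊕1⊕1⊕0⊕1⊕1⊕1⊕1⊕1 = 0
s8 (pos 8,9,10,11,12,13,14,15,24,25,26,27,28,29,30,31): 1⊕0⊕0⊕1⊕0⊕0⊕0⊕0⊕0⊕1⊕0⊕0⊕1⊕1⊕1⊕1 = 1
s16 (pos 16,17,18,19,20,21,22,23,24,25,26,27,28,29,30,31): 0⊕1⊕0⊕0⊕1⊕1⊕0⊕1⊕0⊕1⊕0⊕0⊕1⊕1⊕1⊕1 = 1
Syndrome s16…s1 = 11011 → error at position 27.
Flip position 27: 1110010100100000100110101001111 → 1110010100100000100110101011111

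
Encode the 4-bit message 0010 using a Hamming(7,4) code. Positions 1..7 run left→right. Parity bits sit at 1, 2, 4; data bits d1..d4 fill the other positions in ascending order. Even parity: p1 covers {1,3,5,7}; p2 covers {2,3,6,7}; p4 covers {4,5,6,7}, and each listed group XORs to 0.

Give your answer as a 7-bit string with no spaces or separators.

Place data at non-parity positions: p1 p2 0 p4 0 1 0
p1 (pos 1,3,5,7): XOR of data positions = 0⊕0⊕0 = 0
p2 (pos 2,3,6,7): XOR of data positions = 0⊕1⊕0 = 1
p4 (pos 4,5,6,7): XOR of data positions = 0⊕1⊕0 = 1
Codeword: 0101010

0101010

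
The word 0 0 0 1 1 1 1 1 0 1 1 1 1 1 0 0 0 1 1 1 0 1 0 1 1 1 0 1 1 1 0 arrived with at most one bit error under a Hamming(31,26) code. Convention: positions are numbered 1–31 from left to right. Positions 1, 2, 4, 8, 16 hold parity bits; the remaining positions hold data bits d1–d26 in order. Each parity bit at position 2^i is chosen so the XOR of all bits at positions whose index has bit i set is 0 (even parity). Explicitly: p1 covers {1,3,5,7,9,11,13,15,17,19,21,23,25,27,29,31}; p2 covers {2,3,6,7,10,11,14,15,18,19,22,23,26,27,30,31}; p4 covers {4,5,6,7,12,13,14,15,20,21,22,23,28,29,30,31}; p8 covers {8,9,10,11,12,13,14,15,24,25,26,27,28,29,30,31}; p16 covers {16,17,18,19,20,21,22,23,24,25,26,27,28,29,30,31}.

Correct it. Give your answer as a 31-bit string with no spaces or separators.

s1 (pos 1,3,5,7,9,11,13,15,17,19,21,23,25,27,29,31): 0⊕0⊕1⊕1⊕0⊕1⊕1⊕0⊕0⊕1⊕0⊕0⊕1⊕0⊕1⊕0 = 1
s2 (pos 2,3,6,7,10,11,14,15,18,19,22,23,26,27,30,31): 0⊕0⊕1⊕1⊕1⊕1⊕1⊕0⊕1⊕1⊕1⊕0⊕1⊕0⊕1⊕0 = 0
s4 (pos 4,5,6,7,12,13,14,15,20,21,22,23,28,29,30,31): 1⊕1⊕1⊕1⊕1⊕1⊕1⊕0⊕1⊕0⊕1⊕0⊕1⊕1⊕1⊕0 = 0
s8 (pos 8,9,10,11,12,13,14,15,24,25,26,27,28,29,30,31): 1⊕0⊕1⊕1⊕1⊕1⊕1⊕0⊕1⊕1⊕1⊕0⊕1⊕1⊕1⊕0 = 0
s16 (pos 16,17,18,19,20,21,22,23,24,25,26,27,28,29,30,31): 0⊕0⊕1⊕1⊕1⊕0⊕1⊕0⊕1⊕1⊕1⊕0⊕1⊕1⊕1⊕0 = 0
Syndrome s16…s1 = 00001 → error at position 1.
Flip position 1: 0001111101111100011101011101110 → 1001111101111100011101011101110

1001111101111100011101011101110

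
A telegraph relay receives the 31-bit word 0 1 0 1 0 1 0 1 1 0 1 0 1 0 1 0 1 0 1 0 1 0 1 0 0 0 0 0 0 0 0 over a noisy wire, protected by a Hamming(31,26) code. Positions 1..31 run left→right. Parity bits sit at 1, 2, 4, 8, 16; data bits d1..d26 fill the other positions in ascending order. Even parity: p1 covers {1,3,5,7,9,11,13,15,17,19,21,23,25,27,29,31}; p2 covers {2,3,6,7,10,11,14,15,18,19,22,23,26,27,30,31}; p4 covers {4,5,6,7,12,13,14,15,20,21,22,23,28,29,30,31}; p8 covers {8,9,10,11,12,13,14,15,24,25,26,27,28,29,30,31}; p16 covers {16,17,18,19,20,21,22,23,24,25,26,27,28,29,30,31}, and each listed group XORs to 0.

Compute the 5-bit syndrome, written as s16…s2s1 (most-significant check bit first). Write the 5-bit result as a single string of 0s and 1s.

01000

s1 (pos 1,3,5,7,9,11,13,15,17,19,21,23,25,27,29,31): 0⊕0⊕0⊕0⊕1⊕1⊕1⊕1⊕1⊕1⊕1⊕1⊕0⊕0⊕0⊕0 = 0
s2 (pos 2,3,6,7,10,11,14,15,18,19,22,23,26,27,30,31): 1⊕0⊕1⊕0⊕0⊕1⊕0⊕1⊕0⊕1⊕0⊕1⊕0⊕0⊕0⊕0 = 0
s4 (pos 4,5,6,7,12,13,14,15,20,21,22,23,28,29,30,31): 1⊕0⊕1⊕0⊕0⊕1⊕0⊕1⊕0⊕1⊕0⊕1⊕0⊕0⊕0⊕0 = 0
s8 (pos 8,9,10,11,12,13,14,15,24,25,26,27,28,29,30,31): 1⊕1⊕0⊕1⊕0⊕1⊕0⊕1⊕0⊕0⊕0⊕0⊕0⊕0⊕0⊕0 = 1
s16 (pos 16,17,18,19,20,21,22,23,24,25,26,27,28,29,30,31): 0⊕1⊕0⊕1⊕0⊕1⊕0⊕1⊕0⊕0⊕0⊕0⊕0⊕0⊕0⊕0 = 0
Syndrome s16…s1 = 01000 → error at position 8.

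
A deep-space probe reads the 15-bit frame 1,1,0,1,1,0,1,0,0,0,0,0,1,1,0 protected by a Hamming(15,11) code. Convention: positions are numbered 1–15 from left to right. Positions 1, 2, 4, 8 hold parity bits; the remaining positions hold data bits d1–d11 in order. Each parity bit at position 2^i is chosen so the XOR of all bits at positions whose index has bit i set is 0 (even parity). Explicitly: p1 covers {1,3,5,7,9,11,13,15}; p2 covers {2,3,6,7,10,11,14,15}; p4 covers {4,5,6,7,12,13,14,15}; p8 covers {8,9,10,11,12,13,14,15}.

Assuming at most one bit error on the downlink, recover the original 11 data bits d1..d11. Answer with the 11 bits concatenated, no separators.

01110000110

s1 (pos 1,3,5,7,9,11,13,15): 1⊕0⊕1⊕1⊕0⊕0⊕1⊕0 = 0
s2 (pos 2,3,6,7,10,11,14,15): 1⊕0⊕0⊕1⊕0⊕0⊕1⊕0 = 1
s4 (pos 4,5,6,7,12,13,14,15): 1⊕1⊕0⊕1⊕0⊕1⊕1⊕0 = 1
s8 (pos 8,9,10,11,12,13,14,15): 0⊕0⊕0⊕0⊕0⊕1⊕1⊕0 = 0
Syndrome s8…s1 = 0110 → error at position 6.
Flip position 6: 110110100000110 → 110111100000110
Read data bits from positions 3,5,6,7,9,10,11,12,13,14,15: 01110000110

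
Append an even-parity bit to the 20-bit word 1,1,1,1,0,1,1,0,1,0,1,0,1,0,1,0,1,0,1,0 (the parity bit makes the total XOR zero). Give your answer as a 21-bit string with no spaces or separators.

111101101010101010100

XOR of the 20 data bits: 1⊕1⊕1⊕1⊕0⊕1⊕1⊕0⊕1⊕0⊕1⊕0⊕1⊕0⊕1⊕0⊕1⊕0⊕1⊕0 = 0
Parity bit = 0 (so all 21 bits XOR to 0).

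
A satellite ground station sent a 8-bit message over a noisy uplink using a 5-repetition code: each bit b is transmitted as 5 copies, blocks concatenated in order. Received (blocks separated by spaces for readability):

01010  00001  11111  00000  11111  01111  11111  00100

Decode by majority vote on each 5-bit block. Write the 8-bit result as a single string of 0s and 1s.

00101110

Block 1 (01010): 2 ones → 0
Block 2 (00001): 1 one → 0
Block 3 (11111): 5 ones → 1
Block 4 (00000): 0 ones → 0
Block 5 (11111): 5 ones → 1
Block 6 (01111): 4 ones → 1
Block 7 (11111): 5 ones → 1
Block 8 (00100): 1 one → 0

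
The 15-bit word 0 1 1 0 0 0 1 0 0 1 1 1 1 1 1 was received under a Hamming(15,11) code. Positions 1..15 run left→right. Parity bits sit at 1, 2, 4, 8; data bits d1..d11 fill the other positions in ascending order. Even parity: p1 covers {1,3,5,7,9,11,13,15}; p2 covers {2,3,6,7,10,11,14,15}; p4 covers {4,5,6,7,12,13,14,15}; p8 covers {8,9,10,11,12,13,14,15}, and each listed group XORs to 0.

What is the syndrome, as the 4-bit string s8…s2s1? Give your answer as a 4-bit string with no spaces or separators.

0111

s1 (pos 1,3,5,7,9,11,13,15): 0⊕1⊕0⊕1⊕0⊕1⊕1⊕1 = 1
s2 (pos 2,3,6,7,10,11,14,15): 1⊕1⊕0⊕1⊕1⊕1⊕1⊕1 = 1
s4 (pos 4,5,6,7,12,13,14,15): 0⊕0⊕0⊕1⊕1⊕1⊕1⊕1 = 1
s8 (pos 8,9,10,11,12,13,14,15): 0⊕0⊕1⊕1⊕1⊕1⊕1⊕1 = 0
Syndrome s8…s1 = 0111 → error at position 7.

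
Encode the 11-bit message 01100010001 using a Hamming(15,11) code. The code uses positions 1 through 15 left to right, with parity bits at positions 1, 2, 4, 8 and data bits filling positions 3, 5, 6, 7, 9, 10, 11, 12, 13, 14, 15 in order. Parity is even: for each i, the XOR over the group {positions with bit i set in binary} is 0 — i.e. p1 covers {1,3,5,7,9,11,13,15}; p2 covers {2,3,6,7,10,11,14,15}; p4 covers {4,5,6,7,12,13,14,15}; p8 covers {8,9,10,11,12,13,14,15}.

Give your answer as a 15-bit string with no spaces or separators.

Place data at non-parity positions: p1 p2 0 p4 1 1 0 p8 0 0 1 0 0 0 1
p1 (pos 1,3,5,7,9,11,13,15): XOR of data positions = 0⊕1⊕0⊕0⊕1⊕0⊕1 = 1
p2 (pos 2,3,6,7,10,11,14,15): XOR of data positions = 0⊕1⊕0⊕0⊕1⊕0⊕1 = 1
p4 (pos 4,5,6,7,12,13,14,15): XOR of data positions = 1⊕1⊕0⊕0⊕0⊕0⊕1 = 1
p8 (pos 8,9,10,11,12,13,14,15): XOR of data positions = 0⊕0⊕1⊕0⊕0⊕0⊕1 = 0
Codeword: 110111000010001

110111000010001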